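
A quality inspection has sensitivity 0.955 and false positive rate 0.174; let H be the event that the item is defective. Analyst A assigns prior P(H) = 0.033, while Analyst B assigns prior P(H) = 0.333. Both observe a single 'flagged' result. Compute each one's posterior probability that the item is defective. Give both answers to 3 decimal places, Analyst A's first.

Analyst A: 0.158; Analyst B: 0.733

P('+'|H) = 0.955, P('+'|¬H) = 0.174.
Analyst A: numerator 0.955·0.033 = 0.031515; evidence = 0.031515+0.174·0.967 = 0.19977; posterior = 0.158.
Analyst B: numerator 0.955·0.333 = 0.31801; evidence = 0.31801+0.174·0.667 = 0.43407; posterior = 0.733.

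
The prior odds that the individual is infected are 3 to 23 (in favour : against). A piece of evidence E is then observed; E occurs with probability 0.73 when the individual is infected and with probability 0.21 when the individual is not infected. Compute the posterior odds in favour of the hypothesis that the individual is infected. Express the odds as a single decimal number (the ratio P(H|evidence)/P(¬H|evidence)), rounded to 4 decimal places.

Posterior odds ≈ 0.4534

Prior odds = 3/23 = 0.13043. In log-odds, ln(0.13043) = -2.0369.
Add log likelihood ratio: ln(3.4762) = 1.2459.
Posterior log-odds = -0.79094, so posterior odds = exp(-0.79094) = 0.45342.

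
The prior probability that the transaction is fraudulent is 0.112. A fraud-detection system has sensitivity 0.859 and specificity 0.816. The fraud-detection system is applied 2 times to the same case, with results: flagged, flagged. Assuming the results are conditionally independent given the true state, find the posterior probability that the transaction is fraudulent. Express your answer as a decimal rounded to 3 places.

Posterior P(H) ≈ 0.733

Let H be the event that the transaction is fraudulent; start with P(H) = 0.112. P('flagged'|H) = 0.859, P('flagged'|¬H) = 0.184.
Update on result 1 ('flagged'): P(H) ← 0.859·0.1120 / (0.859·0.1120 + 0.184·0.8880) = 0.096208/0.25960 = 0.3706.
Update on result 2 ('flagged'): P(H) ← 0.859·0.3706 / (0.859·0.3706 + 0.184·0.6294) = 0.31835/0.43416 = 0.7333.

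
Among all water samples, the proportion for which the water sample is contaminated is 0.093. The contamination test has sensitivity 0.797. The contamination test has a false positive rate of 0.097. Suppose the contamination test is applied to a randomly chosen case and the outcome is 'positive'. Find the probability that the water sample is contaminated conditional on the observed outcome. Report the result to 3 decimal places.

Let H be the event that the water sample is contaminated. P(H) = 0.093, so P(¬H) = 0.907. With E the 'positive' result, P(E|H) = 0.797 and P(E|¬H) = 0.097.
P(E) = 0.797·0.093 + 0.097·0.907 = 0.074121 + 0.087979 = 0.16210.
By Bayes' theorem, P(H|E) = 0.074121 / 0.16210 = 0.457.

P(H | E) ≈ 0.457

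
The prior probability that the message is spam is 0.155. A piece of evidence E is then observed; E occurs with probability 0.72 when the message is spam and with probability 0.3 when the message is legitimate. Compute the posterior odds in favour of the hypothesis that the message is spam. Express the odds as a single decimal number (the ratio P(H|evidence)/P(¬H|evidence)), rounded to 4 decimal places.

Prior odds = 0.155/(1−0.155) = 0.18343.
Likelihood ratio for E = 0.72/0.3 = 2.4000.
Posterior odds = prior odds × LR = 0.44024.

Posterior odds ≈ 0.4402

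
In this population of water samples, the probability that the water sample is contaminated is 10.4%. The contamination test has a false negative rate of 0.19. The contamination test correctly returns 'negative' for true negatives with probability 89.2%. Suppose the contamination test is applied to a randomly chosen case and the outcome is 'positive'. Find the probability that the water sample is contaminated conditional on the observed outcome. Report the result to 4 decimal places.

Write H for 'the water sample is contaminated'. Prior odds H:¬H = 0.104/0.896 = 0.11607. For the 'positive' outcome, the likelihood ratio is 0.81/0.108 = 7.5000.
Posterior odds = 0.11607 × 7.5000 = 0.87054, so P(H|E) = 0.87054/(1+0.87054) = 0.4654.

P(H | E) ≈ 0.4654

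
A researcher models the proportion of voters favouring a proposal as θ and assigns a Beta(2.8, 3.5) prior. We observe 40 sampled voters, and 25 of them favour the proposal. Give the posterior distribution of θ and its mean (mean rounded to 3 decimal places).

Posterior: Beta(27.8, 18.5); mean ≈ 0.600

Observing 25 successes and 15 failures updates Beta(2.8, 3.5) by adding the success and failure counts to the two shape parameters: α = 2.8+25 = 27.8, β = 3.5+15 = 18.5.
Posterior mean = α/(α+β) = 27.8/46.3 = 0.600.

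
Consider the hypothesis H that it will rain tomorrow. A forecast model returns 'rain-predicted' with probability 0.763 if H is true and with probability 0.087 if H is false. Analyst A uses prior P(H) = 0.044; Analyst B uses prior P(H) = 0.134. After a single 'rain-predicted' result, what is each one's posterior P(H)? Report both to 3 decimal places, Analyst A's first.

Analyst A: 0.288; Analyst B: 0.576

P('+'|H) = 0.763, P('+'|¬H) = 0.087.
Analyst A: numerator 0.763·0.044 = 0.033572; evidence = 0.033572+0.087·0.956 = 0.11674; posterior = 0.288.
Analyst B: numerator 0.763·0.134 = 0.10224; evidence = 0.10224+0.087·0.866 = 0.17758; posterior = 0.576.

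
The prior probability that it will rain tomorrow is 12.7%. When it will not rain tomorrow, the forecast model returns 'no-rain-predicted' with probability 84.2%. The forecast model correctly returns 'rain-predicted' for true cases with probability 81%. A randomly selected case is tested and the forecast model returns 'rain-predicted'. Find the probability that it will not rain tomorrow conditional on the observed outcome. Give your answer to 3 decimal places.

P(¬H | E) ≈ 0.573

Let H be the event that it will rain tomorrow. P(H) = 0.127, so P(¬H) = 0.873. With E the 'rain-predicted' result, P(E|H) = 0.81 and P(E|¬H) = 0.158.
P(E) = 0.81·0.127 + 0.158·0.873 = 0.10287 + 0.13793 = 0.24080.
By Bayes' theorem, P(H|E) = 0.10287 / 0.24080 = 0.427. Hence P(¬H|E) = 1 − 0.427 = 0.573.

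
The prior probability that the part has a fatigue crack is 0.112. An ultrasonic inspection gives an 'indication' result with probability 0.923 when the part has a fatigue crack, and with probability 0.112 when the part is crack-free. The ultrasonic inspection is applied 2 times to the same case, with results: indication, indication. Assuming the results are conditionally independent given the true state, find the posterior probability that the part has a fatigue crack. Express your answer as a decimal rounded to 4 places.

Let H be the event that the part has a fatigue crack; start with P(H) = 0.112. P('indication'|H) = 0.923, P('indication'|¬H) = 0.112.
Update on result 1 ('indication'): P(H) ← 0.923·0.1120 / (0.923·0.1120 + 0.112·0.8880) = 0.10338/0.20283 = 0.5097.
Update on result 2 ('indication'): P(H) ← 0.923·0.5097 / (0.923·0.5097 + 0.112·0.4903) = 0.47042/0.52534 = 0.8955.

Posterior P(H) ≈ 0.8955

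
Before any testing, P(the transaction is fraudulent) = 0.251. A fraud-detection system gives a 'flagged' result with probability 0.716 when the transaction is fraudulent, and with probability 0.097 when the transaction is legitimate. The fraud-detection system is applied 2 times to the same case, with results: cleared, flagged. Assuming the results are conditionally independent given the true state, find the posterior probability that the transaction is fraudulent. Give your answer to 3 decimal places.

Posterior P(H) ≈ 0.438

Let H be the event that the transaction is fraudulent; start with P(H) = 0.251. P('flagged'|H) = 0.716, P('flagged'|¬H) = 0.097.
Update on result 1 ('cleared'): P(H) ← 0.284·0.2510 / (0.284·0.2510 + 0.903·0.7490) = 0.071284/0.74763 = 0.0953.
Update on result 2 ('flagged'): P(H) ← 0.716·0.0953 / (0.716·0.0953 + 0.097·0.9047) = 0.068268/0.15602 = 0.4376.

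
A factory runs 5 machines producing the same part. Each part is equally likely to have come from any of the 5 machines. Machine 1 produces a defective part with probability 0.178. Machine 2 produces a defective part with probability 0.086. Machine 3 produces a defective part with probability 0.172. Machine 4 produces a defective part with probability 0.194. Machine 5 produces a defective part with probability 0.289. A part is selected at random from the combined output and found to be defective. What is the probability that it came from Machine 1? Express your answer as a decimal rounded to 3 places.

Posterior probability ≈ 0.194

Tabulate prior·likelihood by source: [1] prior 0.2, lik 0.178, product 0.03560; [2] prior 0.2, lik 0.086, product 0.01720; [3] prior 0.2, lik 0.172, product 0.03440; [4] prior 0.2, lik 0.194, product 0.03880; [5] prior 0.2, lik 0.289, product 0.05780.
Normalizing constant = 0.18380; the posterior for Machine 1 is its product over the sum, 0.03560/0.18380 = 0.194.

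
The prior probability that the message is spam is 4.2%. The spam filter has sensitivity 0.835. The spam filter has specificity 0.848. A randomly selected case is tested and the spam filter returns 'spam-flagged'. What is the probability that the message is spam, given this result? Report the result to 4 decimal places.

Let H be the event that the message is spam. P(H) = 0.042, so P(¬H) = 0.958. With E the 'spam-flagged' result, P(E|H) = 0.835 and P(E|¬H) = 0.152.
P(E) = 0.835·0.042 + 0.152·0.958 = 0.035070 + 0.14562 = 0.18069.
By Bayes' theorem, P(H|E) = 0.035070 / 0.18069 = 0.1941.

P(H | E) ≈ 0.1941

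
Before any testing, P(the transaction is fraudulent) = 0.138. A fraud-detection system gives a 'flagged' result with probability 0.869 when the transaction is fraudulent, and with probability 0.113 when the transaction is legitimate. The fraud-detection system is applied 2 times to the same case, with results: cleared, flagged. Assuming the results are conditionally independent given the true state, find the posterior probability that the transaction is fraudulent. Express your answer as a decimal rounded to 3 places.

Posterior P(H) ≈ 0.154

With H the event that the transaction is fraudulent, the joint likelihood of the observed sequence is P(data|H) = 0.131·0.869 = 0.11384 and P(data|¬H) = 0.887·0.113 = 0.10023.
Bayes: P(H|data) = 0.138·0.11384 / (0.138·0.11384 + 0.862·0.10023) = 0.015710/0.10211 = 0.1539.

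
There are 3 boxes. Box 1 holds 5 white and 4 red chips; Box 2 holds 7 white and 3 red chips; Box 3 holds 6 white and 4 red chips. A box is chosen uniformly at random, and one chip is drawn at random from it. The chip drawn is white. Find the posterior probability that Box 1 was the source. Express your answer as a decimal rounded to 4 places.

Posterior probability ≈ 0.2994

P(white|Box 1) = 0.5556; P(white|Box 2) = 0.7; P(white|Box 3) = 0.6.
Prior × likelihood for each source: 0.333333·0.5556=0.1852, 0.333333·0.7=0.2333, 0.333333·0.6=0.2000. Summing gives P(white) = 0.61852.
P(Box 1 | white) = 0.1852 / 0.61852 = 0.2994.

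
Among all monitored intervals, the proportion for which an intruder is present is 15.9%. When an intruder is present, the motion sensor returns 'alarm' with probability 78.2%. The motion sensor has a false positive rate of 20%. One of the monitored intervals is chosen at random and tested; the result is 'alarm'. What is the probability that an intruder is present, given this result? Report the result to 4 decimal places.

Let H be the event that an intruder is present. P(H) = 0.159, so P(¬H) = 0.841. With E the 'alarm' result, P(E|H) = 0.782 and P(E|¬H) = 0.2.
P(E) = 0.782·0.159 + 0.2·0.841 = 0.12434 + 0.16820 = 0.29254.
By Bayes' theorem, P(H|E) = 0.12434 / 0.29254 = 0.4250.

P(H | E) ≈ 0.4250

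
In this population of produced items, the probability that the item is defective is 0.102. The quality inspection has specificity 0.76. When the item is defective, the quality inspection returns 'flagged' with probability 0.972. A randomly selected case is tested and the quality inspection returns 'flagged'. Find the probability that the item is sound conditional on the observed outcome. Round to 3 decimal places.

P(¬H | E) ≈ 0.685

Write H for 'the item is defective'. Prior odds H:¬H = 0.102/0.898 = 0.11359. For the 'flagged' outcome, the likelihood ratio is 0.972/0.24 = 4.0500.
Posterior odds = 0.11359 × 4.0500 = 0.46002, so P(H|E) = 0.46002/(1+0.46002) = 0.315. Then P(¬H|E) = 1 − 0.315 = 0.685.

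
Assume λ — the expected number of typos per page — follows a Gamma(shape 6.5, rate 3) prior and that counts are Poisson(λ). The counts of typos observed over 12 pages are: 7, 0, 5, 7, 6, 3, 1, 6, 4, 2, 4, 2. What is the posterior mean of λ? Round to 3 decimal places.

Total count ∑xᵢ = 47 over n = 12 pages.
Gamma is conjugate to the Poisson likelihood: posterior is Gamma(shape = 6.5+47 = 53.5, rate = 3+12 = 15).
Posterior mean = shape/rate = 53.5/15 = 3.567.

Posterior mean ≈ 3.567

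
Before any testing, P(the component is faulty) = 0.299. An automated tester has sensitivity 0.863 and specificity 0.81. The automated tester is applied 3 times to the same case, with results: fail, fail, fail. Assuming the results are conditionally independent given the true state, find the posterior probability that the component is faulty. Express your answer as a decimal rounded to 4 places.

With H the event that the component is faulty, the joint likelihood of the observed sequence is P(data|H) = 0.863·0.863·0.863 = 0.64274 and P(data|¬H) = 0.19·0.19·0.19 = 0.0068590.
Bayes: P(H|data) = 0.299·0.64274 / (0.299·0.64274 + 0.701·0.0068590) = 0.19218/0.19699 = 0.9756.

Posterior P(H) ≈ 0.9756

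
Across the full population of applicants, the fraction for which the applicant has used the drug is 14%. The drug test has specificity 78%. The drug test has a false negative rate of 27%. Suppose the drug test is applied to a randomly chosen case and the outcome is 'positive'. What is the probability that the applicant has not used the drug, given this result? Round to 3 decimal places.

P(¬H | E) ≈ 0.649

Write H for 'the applicant has used the drug'. Prior odds H:¬H = 0.14/0.86 = 0.16279. For the 'positive' outcome, the likelihood ratio is 0.73/0.22 = 3.3182.
Posterior odds = 0.16279 × 3.3182 = 0.54017, so P(H|E) = 0.54017/(1+0.54017) = 0.351. Then P(¬H|E) = 1 − 0.351 = 0.649.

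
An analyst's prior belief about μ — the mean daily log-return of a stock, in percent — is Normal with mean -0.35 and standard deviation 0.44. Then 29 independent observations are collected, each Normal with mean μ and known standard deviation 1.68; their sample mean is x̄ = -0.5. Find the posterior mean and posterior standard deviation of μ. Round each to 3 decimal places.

With known σ, the Normal prior is conjugate. Weight on the data is w = (n/σ²)/(n/σ² + 1/τ₀²) = 10.2749/(10.2749+5.16529) = 0.66547.
Posterior mean = w·x̄ + (1−w)·μ₀ = 0.66547·-0.5 + 0.33453·-0.35 = -0.450. Posterior variance = 1/(10.2749+5.16529) = 0.0647659, so SD = 0.254.

Posterior mean ≈ -0.450; posterior SD ≈ 0.254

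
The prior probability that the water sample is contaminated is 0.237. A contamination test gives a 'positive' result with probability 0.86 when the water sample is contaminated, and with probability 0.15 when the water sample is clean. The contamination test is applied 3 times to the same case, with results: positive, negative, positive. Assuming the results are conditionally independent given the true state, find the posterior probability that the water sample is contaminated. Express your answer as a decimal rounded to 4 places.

Posterior P(H) ≈ 0.6271

Let H be the event that the water sample is contaminated; start with P(H) = 0.237. P('positive'|H) = 0.86, P('positive'|¬H) = 0.15.
Update on result 1 ('positive'): P(H) ← 0.86·0.2370 / (0.86·0.2370 + 0.15·0.7630) = 0.20382/0.31827 = 0.6404.
Update on result 2 ('negative'): P(H) ← 0.14·0.6404 / (0.14·0.6404 + 0.85·0.3596) = 0.089656/0.39532 = 0.2268.
Update on result 3 ('positive'): P(H) ← 0.86·0.2268 / (0.86·0.2268 + 0.15·0.7732) = 0.19504/0.31102 = 0.6271.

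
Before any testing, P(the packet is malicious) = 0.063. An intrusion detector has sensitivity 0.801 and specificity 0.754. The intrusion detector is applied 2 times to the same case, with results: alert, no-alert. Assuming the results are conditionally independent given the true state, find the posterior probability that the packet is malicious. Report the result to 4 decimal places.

Posterior P(H) ≈ 0.0546

With H the event that the packet is malicious, the joint likelihood of the observed sequence is P(data|H) = 0.801·0.199 = 0.15940 and P(data|¬H) = 0.246·0.754 = 0.18548.
Bayes: P(H|data) = 0.063·0.15940 / (0.063·0.15940 + 0.937·0.18548) = 0.010042/0.18384 = 0.0546.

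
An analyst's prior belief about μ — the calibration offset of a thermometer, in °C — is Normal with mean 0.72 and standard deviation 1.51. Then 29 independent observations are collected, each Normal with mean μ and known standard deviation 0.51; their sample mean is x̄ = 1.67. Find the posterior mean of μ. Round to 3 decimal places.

Prior precision 1/τ₀² = 1/1.51² = 0.438577; data precision n/σ² = 29/0.51² = 111.496.
Posterior precision = 0.438577 + 111.496 = 111.934.
Posterior mean = (0.438577·0.72 + 111.496·1.67) / 111.934 = 1.666.

Posterior mean ≈ 1.666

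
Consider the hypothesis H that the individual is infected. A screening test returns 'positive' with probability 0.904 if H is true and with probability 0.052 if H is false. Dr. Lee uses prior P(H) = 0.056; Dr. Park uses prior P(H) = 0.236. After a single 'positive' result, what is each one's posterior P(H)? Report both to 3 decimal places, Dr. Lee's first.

P('+'|H) = 0.904, P('+'|¬H) = 0.052.
Dr. Lee: numerator 0.904·0.056 = 0.050624; evidence = 0.050624+0.052·0.944 = 0.099712; posterior = 0.508.
Dr. Park: numerator 0.904·0.236 = 0.21334; evidence = 0.21334+0.052·0.764 = 0.25307; posterior = 0.843.

Dr. Lee: 0.508; Dr. Park: 0.843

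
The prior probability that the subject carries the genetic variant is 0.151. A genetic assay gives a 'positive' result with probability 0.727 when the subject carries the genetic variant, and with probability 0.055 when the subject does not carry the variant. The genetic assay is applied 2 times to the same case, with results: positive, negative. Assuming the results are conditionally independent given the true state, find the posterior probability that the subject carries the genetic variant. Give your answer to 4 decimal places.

With H the event that the subject carries the genetic variant, the joint likelihood of the observed sequence is P(data|H) = 0.727·0.273 = 0.19847 and P(data|¬H) = 0.055·0.945 = 0.051975.
Bayes: P(H|data) = 0.151·0.19847 / (0.151·0.19847 + 0.849·0.051975) = 0.029969/0.074096 = 0.4045.

Posterior P(H) ≈ 0.4045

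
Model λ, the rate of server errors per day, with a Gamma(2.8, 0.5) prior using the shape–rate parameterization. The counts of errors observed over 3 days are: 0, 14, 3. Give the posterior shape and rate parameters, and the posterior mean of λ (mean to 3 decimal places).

Total count ∑xᵢ = 17 over n = 3 days.
Gamma is conjugate to the Poisson likelihood: posterior is Gamma(shape = 2.8+17 = 19.8, rate = 0.5+3 = 3.5).
Posterior mean = shape/rate = 19.8/3.5 = 5.657.

Posterior: Gamma(shape=19.8, rate=3.5); mean ≈ 5.657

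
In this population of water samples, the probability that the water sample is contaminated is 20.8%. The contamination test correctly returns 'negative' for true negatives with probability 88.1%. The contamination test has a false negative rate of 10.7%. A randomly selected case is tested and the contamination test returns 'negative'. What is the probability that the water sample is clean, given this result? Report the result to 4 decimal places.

P(¬H | E) ≈ 0.9691

Write H for 'the water sample is contaminated'. Prior odds H:¬H = 0.208/0.792 = 0.26263. For the 'negative' outcome, the likelihood ratio is 0.107/0.881 = 0.12145.
Posterior odds = 0.26263 × 0.12145 = 0.031897, so P(H|E) = 0.031897/(1+0.031897) = 0.0309. Then P(¬H|E) = 1 − 0.0309 = 0.9691.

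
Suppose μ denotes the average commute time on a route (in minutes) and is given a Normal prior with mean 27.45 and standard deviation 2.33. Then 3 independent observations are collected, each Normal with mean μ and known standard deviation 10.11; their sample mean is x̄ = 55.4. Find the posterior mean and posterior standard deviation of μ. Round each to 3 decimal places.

Prior precision 1/τ₀² = 1/2.33² = 0.184199; data precision n/σ² = 3/10.11² = 0.0293507.
Posterior precision = 0.184199 + 0.0293507 = 0.213550, giving posterior SD = 1/√0.213550 = 2.164.
Posterior mean = (0.184199·27.45 + 0.0293507·55.4) / 0.213550 = 31.292.

Posterior mean ≈ 31.292; posterior SD ≈ 2.164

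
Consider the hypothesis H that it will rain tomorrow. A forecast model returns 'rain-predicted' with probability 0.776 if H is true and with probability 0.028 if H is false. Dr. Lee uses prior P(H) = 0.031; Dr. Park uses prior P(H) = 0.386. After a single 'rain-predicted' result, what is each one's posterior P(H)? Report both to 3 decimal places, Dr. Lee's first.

Dr. Lee: 0.470; Dr. Park: 0.946

The likelihood ratio for a 'rain-predicted' result is 0.776/0.028 = 27.714.
Dr. Lee: prior odds 0.031/0.969 = 0.031992; posterior odds 0.88663; posterior probability 0.470.
Dr. Park: prior odds 0.386/0.614 = 0.62866; posterior odds 17.423; posterior probability 0.946.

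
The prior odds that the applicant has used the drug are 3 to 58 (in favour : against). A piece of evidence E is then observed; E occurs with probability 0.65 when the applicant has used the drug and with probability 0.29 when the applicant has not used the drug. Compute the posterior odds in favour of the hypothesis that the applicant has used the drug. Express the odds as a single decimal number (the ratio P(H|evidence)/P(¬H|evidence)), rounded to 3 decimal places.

Prior odds = 3/58 = 0.051724. In log-odds, ln(0.051724) = -2.9618.
Add log likelihood ratio: ln(2.2414) = 0.80709.
Posterior log-odds = -2.1547, so posterior odds = exp(-2.1547) = 0.11593.

Posterior odds ≈ 0.116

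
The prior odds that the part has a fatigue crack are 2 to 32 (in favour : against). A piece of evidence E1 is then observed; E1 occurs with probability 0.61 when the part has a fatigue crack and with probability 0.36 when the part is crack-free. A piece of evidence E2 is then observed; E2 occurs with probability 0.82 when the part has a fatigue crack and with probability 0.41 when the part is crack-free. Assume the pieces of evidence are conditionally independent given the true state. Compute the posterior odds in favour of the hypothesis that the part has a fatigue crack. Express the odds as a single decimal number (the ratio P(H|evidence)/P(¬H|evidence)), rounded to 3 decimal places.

Prior odds = 2/32 = 0.062500.
Likelihood ratio for E1 = 0.61/0.36 = 1.6944.
Likelihood ratio for E2 = 0.82/0.41 = 2.0000.
Posterior odds = prior odds × LR₁ × LR₂ = 0.21181.

Posterior odds ≈ 0.212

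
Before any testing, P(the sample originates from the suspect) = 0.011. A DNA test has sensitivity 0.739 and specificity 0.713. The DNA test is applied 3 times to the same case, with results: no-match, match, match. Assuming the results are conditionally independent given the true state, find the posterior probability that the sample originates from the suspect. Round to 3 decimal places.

Let H be the event that the sample originates from the suspect; start with P(H) = 0.011. P('match'|H) = 0.739, P('match'|¬H) = 0.287.
Update on result 1 ('no-match'): P(H) ← 0.261·0.0110 / (0.261·0.0110 + 0.713·0.9890) = 0.0028710/0.70803 = 0.0041.
Update on result 2 ('match'): P(H) ← 0.739·0.0041 / (0.739·0.0041 + 0.287·0.9959) = 0.0029966/0.28883 = 0.0104.
Update on result 3 ('match'): P(H) ← 0.739·0.0104 / (0.739·0.0104 + 0.287·0.9896) = 0.0076670/0.29169 = 0.0263.

Posterior P(H) ≈ 0.026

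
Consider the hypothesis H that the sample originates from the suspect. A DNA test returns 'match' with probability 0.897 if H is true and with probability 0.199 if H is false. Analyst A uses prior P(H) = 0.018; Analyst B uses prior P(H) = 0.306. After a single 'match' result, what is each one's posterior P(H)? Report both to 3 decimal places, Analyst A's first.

Analyst A: 0.076; Analyst B: 0.665

P('+'|H) = 0.897, P('+'|¬H) = 0.199.
Analyst A: numerator 0.897·0.018 = 0.016146; evidence = 0.016146+0.199·0.982 = 0.21156; posterior = 0.076.
Analyst B: numerator 0.897·0.306 = 0.27448; evidence = 0.27448+0.199·0.694 = 0.41259; posterior = 0.665.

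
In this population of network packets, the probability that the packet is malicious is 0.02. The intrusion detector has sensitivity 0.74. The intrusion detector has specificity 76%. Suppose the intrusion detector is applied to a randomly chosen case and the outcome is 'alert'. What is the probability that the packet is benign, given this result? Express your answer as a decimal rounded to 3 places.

P(¬H | E) ≈ 0.941

Write H for 'the packet is malicious'. Prior odds H:¬H = 0.02/0.98 = 0.020408. For the 'alert' outcome, the likelihood ratio is 0.74/0.24 = 3.0833.
Posterior odds = 0.020408 × 3.0833 = 0.062925, so P(H|E) = 0.062925/(1+0.062925) = 0.059. Then P(¬H|E) = 1 − 0.059 = 0.941.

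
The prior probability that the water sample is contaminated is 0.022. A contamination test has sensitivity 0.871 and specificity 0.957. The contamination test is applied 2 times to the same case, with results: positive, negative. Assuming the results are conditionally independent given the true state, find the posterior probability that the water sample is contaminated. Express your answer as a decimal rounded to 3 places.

With H the event that the water sample is contaminated, the joint likelihood of the observed sequence is P(data|H) = 0.871·0.129 = 0.11236 and P(data|¬H) = 0.043·0.957 = 0.041151.
Bayes: P(H|data) = 0.022·0.11236 / (0.022·0.11236 + 0.978·0.041151) = 0.0024719/0.042718 = 0.0579.

Posterior P(H) ≈ 0.058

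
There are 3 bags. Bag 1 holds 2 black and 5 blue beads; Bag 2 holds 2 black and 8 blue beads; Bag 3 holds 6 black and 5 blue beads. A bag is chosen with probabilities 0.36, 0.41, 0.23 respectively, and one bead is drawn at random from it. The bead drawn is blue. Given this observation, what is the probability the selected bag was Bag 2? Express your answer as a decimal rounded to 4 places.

Posterior probability ≈ 0.4756

P(blue|Bag 1) = 0.7143; P(blue|Bag 2) = 0.8; P(blue|Bag 3) = 0.4545.
Prior × likelihood for each source: 0.36·0.7143=0.2571, 0.41·0.8=0.3280, 0.23·0.4545=0.1045. Summing gives P(blue) = 0.68969.
P(Bag 2 | blue) = 0.3280 / 0.68969 = 0.4756.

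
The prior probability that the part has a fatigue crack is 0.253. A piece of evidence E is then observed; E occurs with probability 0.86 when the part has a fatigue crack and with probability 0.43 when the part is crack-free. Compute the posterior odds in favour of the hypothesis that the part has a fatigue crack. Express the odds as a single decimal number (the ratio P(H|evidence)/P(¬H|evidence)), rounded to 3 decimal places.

Prior odds = 0.253/(1−0.253) = 0.33869. In log-odds, ln(0.33869) = -1.0827.
Add log likelihood ratio: ln(2.0000) = 0.69315.
Posterior log-odds = -0.38953, so posterior odds = exp(-0.38953) = 0.67738.

Posterior odds ≈ 0.677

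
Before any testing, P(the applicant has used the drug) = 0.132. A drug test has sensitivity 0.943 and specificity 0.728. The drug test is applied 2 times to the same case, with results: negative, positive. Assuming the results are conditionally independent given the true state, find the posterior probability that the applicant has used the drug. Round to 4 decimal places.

With H the event that the applicant has used the drug, the joint likelihood of the observed sequence is P(data|H) = 0.057·0.943 = 0.053751 and P(data|¬H) = 0.728·0.272 = 0.19802.
Bayes: P(H|data) = 0.132·0.053751 / (0.132·0.053751 + 0.868·0.19802) = 0.0070951/0.17897 = 0.0396.

Posterior P(H) ≈ 0.0396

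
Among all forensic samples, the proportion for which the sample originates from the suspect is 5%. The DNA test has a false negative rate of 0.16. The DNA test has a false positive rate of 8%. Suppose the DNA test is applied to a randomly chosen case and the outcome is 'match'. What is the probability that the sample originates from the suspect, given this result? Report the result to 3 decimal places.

P(H | E) ≈ 0.356

Write H for 'the sample originates from the suspect'. Prior odds H:¬H = 0.05/0.95 = 0.052632. For the 'match' outcome, the likelihood ratio is 0.84/0.08 = 10.500.
Posterior odds = 0.052632 × 10.500 = 0.55263, so P(H|E) = 0.55263/(1+0.55263) = 0.356.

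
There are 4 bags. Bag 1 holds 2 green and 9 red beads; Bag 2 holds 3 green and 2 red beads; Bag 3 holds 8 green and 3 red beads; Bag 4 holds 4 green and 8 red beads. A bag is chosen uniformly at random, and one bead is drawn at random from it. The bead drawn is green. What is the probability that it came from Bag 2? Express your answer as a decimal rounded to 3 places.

Tabulate prior·likelihood by source: [1] prior 0.25, lik 0.1818, product 0.04545; [2] prior 0.25, lik 0.6, product 0.1500; [3] prior 0.25, lik 0.7273, product 0.1818; [4] prior 0.25, lik 0.3333, product 0.08333.
Normalizing constant = 0.46061; the posterior for Bag 2 is its product over the sum, 0.1500/0.46061 = 0.326.

Posterior probability ≈ 0.326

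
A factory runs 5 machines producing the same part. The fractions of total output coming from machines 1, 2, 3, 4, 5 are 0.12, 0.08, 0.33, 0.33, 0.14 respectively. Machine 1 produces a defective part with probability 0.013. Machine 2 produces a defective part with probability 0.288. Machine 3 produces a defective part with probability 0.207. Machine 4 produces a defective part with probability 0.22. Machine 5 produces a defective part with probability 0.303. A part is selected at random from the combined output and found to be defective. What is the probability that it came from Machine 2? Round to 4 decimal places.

Tabulate prior·likelihood by source: [1] prior 0.12, lik 0.013, product 0.001560; [2] prior 0.08, lik 0.288, product 0.02304; [3] prior 0.33, lik 0.207, product 0.06831; [4] prior 0.33, lik 0.22, product 0.07260; [5] prior 0.14, lik 0.303, product 0.04242.
Normalizing constant = 0.20793; the posterior for Machine 2 is its product over the sum, 0.02304/0.20793 = 0.1108.

Posterior probability ≈ 0.1108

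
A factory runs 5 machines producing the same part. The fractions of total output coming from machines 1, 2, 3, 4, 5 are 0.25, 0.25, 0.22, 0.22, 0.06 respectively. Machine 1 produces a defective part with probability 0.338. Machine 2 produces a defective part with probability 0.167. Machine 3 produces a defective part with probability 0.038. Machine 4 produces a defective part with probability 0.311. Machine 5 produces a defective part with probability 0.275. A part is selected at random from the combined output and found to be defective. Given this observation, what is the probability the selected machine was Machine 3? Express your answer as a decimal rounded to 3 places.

Tabulate prior·likelihood by source: [1] prior 0.25, lik 0.338, product 0.08450; [2] prior 0.25, lik 0.167, product 0.04175; [3] prior 0.22, lik 0.038, product 0.008360; [4] prior 0.22, lik 0.311, product 0.06842; [5] prior 0.06, lik 0.275, product 0.01650.
Normalizing constant = 0.21953; the posterior for Machine 3 is its product over the sum, 0.008360/0.21953 = 0.038.

Posterior probability ≈ 0.038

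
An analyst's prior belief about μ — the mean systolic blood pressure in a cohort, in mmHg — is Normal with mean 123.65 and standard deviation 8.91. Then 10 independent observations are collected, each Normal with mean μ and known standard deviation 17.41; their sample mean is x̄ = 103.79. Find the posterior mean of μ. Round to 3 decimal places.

Prior precision 1/τ₀² = 1/8.91² = 0.0125963; data precision n/σ² = 10/17.41² = 0.0329915.
Posterior precision = 0.0125963 + 0.0329915 = 0.0455879.
Posterior mean = (0.0125963·123.65 + 0.0329915·103.79) / 0.0455879 = 109.277.

Posterior mean ≈ 109.277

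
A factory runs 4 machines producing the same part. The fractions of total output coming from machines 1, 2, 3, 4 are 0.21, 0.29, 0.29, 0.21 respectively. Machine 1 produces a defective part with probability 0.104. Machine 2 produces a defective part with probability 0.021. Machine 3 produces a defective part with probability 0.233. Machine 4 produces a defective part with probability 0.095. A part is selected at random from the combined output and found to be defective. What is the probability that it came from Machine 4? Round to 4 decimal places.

P(defective|M1) = 0.104; P(defective|M2) = 0.021; P(defective|M3) = 0.233; P(defective|M4) = 0.095.
Prior × likelihood for each source: 0.21·0.104=0.02184, 0.29·0.021=0.006090, 0.29·0.233=0.06757, 0.21·0.095=0.01995. Summing gives P(defective) = 0.11545.
P(Machine 4 | defective) = 0.01995 / 0.11545 = 0.1728.

Posterior probability ≈ 0.1728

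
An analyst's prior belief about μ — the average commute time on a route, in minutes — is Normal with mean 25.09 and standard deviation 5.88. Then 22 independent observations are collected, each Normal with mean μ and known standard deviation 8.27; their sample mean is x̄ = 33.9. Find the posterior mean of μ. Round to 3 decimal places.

With known σ, the Normal prior is conjugate. Weight on the data is w = (n/σ²)/(n/σ² + 1/τ₀²) = 0.321671/(0.321671+0.0289231) = 0.91750.
Posterior mean = w·x̄ + (1−w)·μ₀ = 0.91750·33.9 + 0.082498·25.09 = 33.173.

Posterior mean ≈ 33.173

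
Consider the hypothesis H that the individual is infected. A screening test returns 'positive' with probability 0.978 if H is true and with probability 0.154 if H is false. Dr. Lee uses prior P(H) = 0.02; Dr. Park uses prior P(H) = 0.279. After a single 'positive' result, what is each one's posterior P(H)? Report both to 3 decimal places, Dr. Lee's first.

P('+'|H) = 0.978, P('+'|¬H) = 0.154.
Dr. Lee: numerator 0.978·0.02 = 0.019560; evidence = 0.019560+0.154·0.98 = 0.17048; posterior = 0.115.
Dr. Park: numerator 0.978·0.279 = 0.27286; evidence = 0.27286+0.154·0.721 = 0.38390; posterior = 0.711.

Dr. Lee: 0.115; Dr. Park: 0.711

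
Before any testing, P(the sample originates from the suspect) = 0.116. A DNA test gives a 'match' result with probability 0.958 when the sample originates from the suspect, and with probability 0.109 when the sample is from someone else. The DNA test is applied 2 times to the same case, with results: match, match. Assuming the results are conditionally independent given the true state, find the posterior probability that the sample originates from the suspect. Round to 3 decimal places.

Posterior P(H) ≈ 0.910

With H the event that the sample originates from the suspect, the joint likelihood of the observed sequence is P(data|H) = 0.958·0.958 = 0.91776 and P(data|¬H) = 0.109·0.109 = 0.011881.
Bayes: P(H|data) = 0.116·0.91776 / (0.116·0.91776 + 0.884·0.011881) = 0.10646/0.11696 = 0.9102.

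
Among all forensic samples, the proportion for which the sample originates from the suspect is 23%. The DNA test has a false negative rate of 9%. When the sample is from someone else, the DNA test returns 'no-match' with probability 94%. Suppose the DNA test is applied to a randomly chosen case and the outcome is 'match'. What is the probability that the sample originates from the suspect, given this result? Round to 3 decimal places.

P(H | E) ≈ 0.819

Write H for 'the sample originates from the suspect'. Prior odds H:¬H = 0.23/0.77 = 0.29870. For the 'match' outcome, the likelihood ratio is 0.91/0.06 = 15.167.
Posterior odds = 0.29870 × 15.167 = 4.5303, so P(H|E) = 4.5303/(1+4.5303) = 0.819.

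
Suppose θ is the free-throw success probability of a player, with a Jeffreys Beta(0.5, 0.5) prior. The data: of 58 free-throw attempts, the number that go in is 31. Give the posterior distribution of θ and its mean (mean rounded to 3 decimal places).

The binomial likelihood is conjugate to the Beta prior: with 31 successes and 27 failures, the posterior is Beta(0.5+31, 0.5+27) = Beta(31.5, 27.5).
Posterior mean = α/(α+β) = 31.5/59 = 0.534.

Posterior: Beta(31.5, 27.5); mean ≈ 0.534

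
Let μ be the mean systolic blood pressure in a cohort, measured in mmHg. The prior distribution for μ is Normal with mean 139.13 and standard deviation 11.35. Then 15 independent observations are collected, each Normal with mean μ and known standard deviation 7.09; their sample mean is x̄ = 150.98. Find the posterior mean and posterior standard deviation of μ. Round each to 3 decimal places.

Prior precision 1/τ₀² = 1/11.35² = 0.00776262; data precision n/σ² = 15/7.09² = 0.298400.
Posterior precision = 0.00776262 + 0.298400 = 0.306163, giving posterior SD = 1/√0.306163 = 1.807.
Posterior mean = (0.00776262·139.13 + 0.298400·150.98) / 0.306163 = 150.680.

Posterior mean ≈ 150.680; posterior SD ≈ 1.807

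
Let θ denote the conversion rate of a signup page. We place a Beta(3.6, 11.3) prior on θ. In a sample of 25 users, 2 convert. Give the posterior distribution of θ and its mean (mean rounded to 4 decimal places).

Posterior: Beta(5.6, 34.3); mean ≈ 0.1404

Observing 2 successes and 23 failures updates Beta(3.6, 11.3) by adding the success and failure counts to the two shape parameters: α = 3.6+2 = 5.6, β = 11.3+23 = 34.3.
Posterior mean = α/(α+β) = 5.6/39.9 = 0.1404.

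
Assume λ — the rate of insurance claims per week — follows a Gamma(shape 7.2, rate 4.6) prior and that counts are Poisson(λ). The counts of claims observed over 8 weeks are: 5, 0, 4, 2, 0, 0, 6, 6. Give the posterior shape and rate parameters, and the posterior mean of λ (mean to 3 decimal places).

Posterior: Gamma(shape=30.2, rate=12.6); mean ≈ 2.397

The Poisson likelihood adds the total count to the shape and the number of exposure periods to the rate. Here ∑xᵢ = 23 and n = 8, so shape 7.2→30.2 and rate 4.6→12.6.
Posterior mean = shape/rate = 30.2/12.6 = 2.397.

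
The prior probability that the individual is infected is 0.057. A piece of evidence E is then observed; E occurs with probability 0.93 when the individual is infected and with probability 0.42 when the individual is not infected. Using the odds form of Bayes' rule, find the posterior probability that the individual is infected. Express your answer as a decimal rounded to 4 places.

Prior odds = 0.057/(1−0.057) = 0.060445.
Likelihood ratio for E = 0.93/0.42 = 2.2143.
Posterior odds = prior odds × LR = 0.13384.
Posterior probability = odds/(1+odds) = 0.13384/1.1338 = 0.1180.

Posterior probability ≈ 0.1180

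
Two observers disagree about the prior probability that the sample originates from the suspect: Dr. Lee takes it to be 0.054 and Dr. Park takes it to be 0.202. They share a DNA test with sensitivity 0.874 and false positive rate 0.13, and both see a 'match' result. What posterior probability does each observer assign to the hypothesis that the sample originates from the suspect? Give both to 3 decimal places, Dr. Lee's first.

P('+'|H) = 0.874, P('+'|¬H) = 0.13.
Dr. Lee: numerator 0.874·0.054 = 0.047196; evidence = 0.047196+0.13·0.946 = 0.17018; posterior = 0.277.
Dr. Park: numerator 0.874·0.202 = 0.17655; evidence = 0.17655+0.13·0.798 = 0.28029; posterior = 0.630.

Dr. Lee: 0.277; Dr. Park: 0.630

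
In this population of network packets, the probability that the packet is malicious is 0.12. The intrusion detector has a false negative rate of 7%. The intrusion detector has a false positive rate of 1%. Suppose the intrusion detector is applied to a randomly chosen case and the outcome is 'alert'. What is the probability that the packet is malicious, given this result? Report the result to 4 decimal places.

P(H | E) ≈ 0.9269

Write H for 'the packet is malicious'. Prior odds H:¬H = 0.12/0.88 = 0.13636. For the 'alert' outcome, the likelihood ratio is 0.93/0.01 = 93.000.
Posterior odds = 0.13636 × 93.000 = 12.682, so P(H|E) = 12.682/(1+12.682) = 0.9269.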